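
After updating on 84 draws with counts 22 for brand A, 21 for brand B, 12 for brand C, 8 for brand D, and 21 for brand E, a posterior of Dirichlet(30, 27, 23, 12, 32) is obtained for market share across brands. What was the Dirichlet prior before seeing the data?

Dirichlet(8, 6, 11, 4, 11)

For a Dirichlet(α) prior with multinomial counts c, the posterior is Dirichlet(α + c) componentwise.
Subtract each count from the matching posterior parameter: 30−22=8, 27−21=6, 23−12=11, 12−8=4, 32−21=11.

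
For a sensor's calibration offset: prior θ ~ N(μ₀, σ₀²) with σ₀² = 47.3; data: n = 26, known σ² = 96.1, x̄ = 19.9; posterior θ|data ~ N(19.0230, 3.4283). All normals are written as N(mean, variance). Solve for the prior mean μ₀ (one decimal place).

With known observation variance, the Normal–Normal posterior has precision τ_n = τ₀ + n/σ² and mean μ_n = (τ₀μ₀ + (n/σ²)x̄)/τ_n.
Here τ₀ = 1/47.3 = 0.021142 and τ_data = 26/96.1 = 0.270552, so τ_n = 0.291694.
Rearranging for μ₀: μ₀ = (μ_n·τ_n − τ_data·x̄)/τ₀ = (19.0230·0.291694 − 0.270552·19.9) / 0.021142 = 0.164910/0.021142 ≈ 7.8.

μ₀ = 7.8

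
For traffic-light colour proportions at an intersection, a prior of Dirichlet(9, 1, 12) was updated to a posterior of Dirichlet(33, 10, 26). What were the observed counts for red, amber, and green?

counts (24, 9, 14)

For a Dirichlet(α) prior with multinomial counts c, the posterior is Dirichlet(α + c) componentwise.
Counts are posterior − prior componentwise: 33−9=24, 10−1=9, 26−12=14.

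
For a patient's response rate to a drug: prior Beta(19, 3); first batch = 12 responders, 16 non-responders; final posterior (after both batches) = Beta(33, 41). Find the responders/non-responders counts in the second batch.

2 responders and 22 non-responders

Sequential conjugate updates are equivalent to a single update on the pooled data, so total successes = posterior α − prior α and total failures = posterior β − prior β.
Total across both batches: 33−19=14 responders, 41−3=38 non-responders.
Subtract the first batch: 14−12=2 responders and 38−16=22 non-responders.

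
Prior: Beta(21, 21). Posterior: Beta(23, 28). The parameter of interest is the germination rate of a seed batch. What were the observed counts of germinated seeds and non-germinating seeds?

2 germinated seeds and 7 non-germinating seeds

A Beta(α, β) prior with s successes and f failures in binomial data gives a Beta(α+s, β+f) posterior.
Match parameters: s=23−21=2, f=28−21=7.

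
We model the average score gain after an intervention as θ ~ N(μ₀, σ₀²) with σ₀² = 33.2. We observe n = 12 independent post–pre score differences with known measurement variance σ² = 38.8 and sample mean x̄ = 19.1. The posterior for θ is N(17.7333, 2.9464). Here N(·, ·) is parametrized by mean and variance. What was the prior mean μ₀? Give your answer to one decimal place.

μ₀ = 3.7

The posterior mean is a precision-weighted average: μ_n = (τ₀μ₀ + τ_data·x̄)/(τ₀+τ_data), with τ₀=1/σ₀² and τ_data=n/σ².
Here τ₀ = 1/33.2 = 0.030120 and τ_data = 12/38.8 = 0.309278, so τ_n = 0.339398.
Rearranging for μ₀: μ₀ = (μ_n·τ_n − τ_data·x̄)/τ₀ = (17.7333·0.339398 − 0.309278·19.1) / 0.030120 = 0.111437/0.030120 ≈ 3.7.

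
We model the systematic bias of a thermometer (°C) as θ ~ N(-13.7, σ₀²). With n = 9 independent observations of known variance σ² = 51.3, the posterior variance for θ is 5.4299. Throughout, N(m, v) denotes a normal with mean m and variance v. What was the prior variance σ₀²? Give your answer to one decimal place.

Posterior precision equals prior precision plus data precision: 1/σ_n² = 1/σ₀² + n/σ².
So 1/σ₀² = 1/5.4299 − 9/51.3 = 0.184165 − 0.175439 = 0.008726.
Hence σ₀² = 1/0.008726 ≈ 114.6.

σ₀² = 114.6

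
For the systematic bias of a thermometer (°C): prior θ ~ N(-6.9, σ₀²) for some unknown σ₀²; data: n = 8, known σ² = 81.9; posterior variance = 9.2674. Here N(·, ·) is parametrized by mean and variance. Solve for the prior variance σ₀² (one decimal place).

For the Normal–Normal model with known σ², precisions add: τ_n = τ₀ + n/σ².
So 1/σ₀² = 1/9.2674 − 8/81.9 = 0.107905 − 0.097680 = 0.010225.
Hence σ₀² = 1/0.010225 ≈ 97.8.

σ₀² = 97.8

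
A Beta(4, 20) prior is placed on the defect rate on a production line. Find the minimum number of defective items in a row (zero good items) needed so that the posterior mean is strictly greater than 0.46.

After k defective items and 0 good items the posterior is Beta(4+k, 20), with mean (4+k)/(4+20+k).
Set (4+k)/(24+k) > 0.46 and solve: k > (0.46·24 − 4)/(1 − 0.46) = 13.037.
The smallest integer exceeding 13.037 is 14, and checking k=14: (18)/(38) = 0.4737 > 0.46.

k = 14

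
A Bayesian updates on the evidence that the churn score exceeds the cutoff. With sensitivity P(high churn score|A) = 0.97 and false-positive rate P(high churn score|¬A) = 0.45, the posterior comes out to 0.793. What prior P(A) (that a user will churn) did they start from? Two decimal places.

Bayes' rule in odds form gives O(A|E) = O(A)·[P(E|A)/P(E|¬A)], hence O(A) = O(A|E)/LR.
Posterior odds = 0.793/(1−0.793) = 3.8309. LR = 0.97/0.45 = 2.1556.
Prior odds = 3.8309/2.1556 = 1.7772, so P(A) = 1.7772/(1+1.7772) ≈ 0.64.

P(A) = 0.64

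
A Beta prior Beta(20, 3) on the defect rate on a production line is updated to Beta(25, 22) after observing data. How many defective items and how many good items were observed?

Beta is conjugate to the binomial likelihood: posterior = Beta(α+s, β+f).
So s = 25 − 20 = 5 and f = 22 − 3 = 19.

5 defective items and 19 good items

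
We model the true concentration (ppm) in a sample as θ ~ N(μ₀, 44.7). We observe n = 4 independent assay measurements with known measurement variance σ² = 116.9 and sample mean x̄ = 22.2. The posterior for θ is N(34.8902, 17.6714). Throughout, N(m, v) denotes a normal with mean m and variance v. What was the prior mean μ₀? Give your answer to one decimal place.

μ₀ = 54.3

The posterior mean is a precision-weighted average: μ_n = (τ₀μ₀ + τ_data·x̄)/(τ₀+τ_data), with τ₀=1/σ₀² and τ_data=n/σ².
Here τ₀ = 1/44.7 = 0.022371 and τ_data = 4/116.9 = 0.034217, so τ_n = 0.056588.
Rearranging for μ₀: μ₀ = (μ_n·τ_n − τ_data·x̄)/τ₀ = (34.8902·0.056588 − 0.034217·22.2) / 0.022371 = 1.214749/0.022371 ≈ 54.3.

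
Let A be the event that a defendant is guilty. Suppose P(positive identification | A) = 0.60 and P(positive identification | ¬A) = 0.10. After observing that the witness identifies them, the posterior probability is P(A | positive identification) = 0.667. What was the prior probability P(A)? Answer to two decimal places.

P(A) = 0.25

Bayes' rule in odds form gives O(A|E) = O(A)·[P(E|A)/P(E|¬A)], hence O(A) = O(A|E)/LR.
Posterior odds = 0.667/(1−0.667) = 2.0030. LR = 0.60/0.10 = 6.0000.
Prior odds = 2.0030/6.0000 = 0.3338, so P(A) = 0.3338/(1+0.3338) ≈ 0.25.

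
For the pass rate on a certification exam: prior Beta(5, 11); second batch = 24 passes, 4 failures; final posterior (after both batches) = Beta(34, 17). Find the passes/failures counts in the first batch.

Sequential conjugate updates are equivalent to a single update on the pooled data, so total successes = posterior α − prior α and total failures = posterior β − prior β.
Total across both batches: 34−5=29 passes, 17−11=6 failures.
Subtract the second batch: 29−24=5 passes and 6−4=2 failures.

5 passes and 2 failures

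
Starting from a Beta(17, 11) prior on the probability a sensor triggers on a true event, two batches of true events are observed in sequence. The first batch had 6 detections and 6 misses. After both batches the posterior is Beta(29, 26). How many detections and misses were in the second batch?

6 detections and 9 misses

Because Beta–binomial updating is additive in the counts, the combined data contributed (α_post−α_prior, β_post−β_prior) successes and failures.
Total across both batches: 29−17=12 detections, 26−11=15 misses.
Subtract the first batch: 12−6=6 detections and 15−6=9 misses.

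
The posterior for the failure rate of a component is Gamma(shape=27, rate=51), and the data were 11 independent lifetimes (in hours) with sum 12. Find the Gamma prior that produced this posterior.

Gamma–exponential conjugacy: posterior shape = α + n, posterior rate = β + Σtᵢ.
So α = 27 − 11 = 16 and β = 51 − 12 = 39.

Gamma(shape=16, rate=39)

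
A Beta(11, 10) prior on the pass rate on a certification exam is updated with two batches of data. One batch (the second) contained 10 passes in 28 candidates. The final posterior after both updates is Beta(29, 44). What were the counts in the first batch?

8 passes and 16 failures

Because Beta–binomial updating is additive in the counts, the combined data contributed (α_post−α_prior, β_post−β_prior) successes and failures.
Total across both batches: 29−11=18 passes, 44−10=34 failures.
Subtract the second batch: 18−10=8 passes and 34−18=16 failures.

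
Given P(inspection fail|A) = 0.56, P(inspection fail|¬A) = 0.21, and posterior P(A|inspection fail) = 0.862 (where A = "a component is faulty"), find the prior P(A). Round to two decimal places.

In odds form, posterior odds = prior odds × likelihood ratio, so prior odds = posterior odds ÷ LR.
Posterior odds = 0.862/(1−0.862) = 6.2464. LR = 0.56/0.21 = 2.6667.
Prior odds = 6.2464/2.6667 = 2.3424, so P(A) = 2.3424/(1+2.3424) ≈ 0.70.

P(A) = 0.70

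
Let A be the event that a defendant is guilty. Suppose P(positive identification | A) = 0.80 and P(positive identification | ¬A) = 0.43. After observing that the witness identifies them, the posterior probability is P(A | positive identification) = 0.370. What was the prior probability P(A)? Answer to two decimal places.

Bayes' rule in odds form gives O(A|E) = O(A)·[P(E|A)/P(E|¬A)], hence O(A) = O(A|E)/LR.
Posterior odds = 0.370/(1−0.370) = 0.5873. LR = 0.80/0.43 = 1.8605.
Prior odds = 0.5873/1.8605 = 0.3157, so P(A) = 0.3157/(1+0.3157) ≈ 0.24.

P(A) = 0.24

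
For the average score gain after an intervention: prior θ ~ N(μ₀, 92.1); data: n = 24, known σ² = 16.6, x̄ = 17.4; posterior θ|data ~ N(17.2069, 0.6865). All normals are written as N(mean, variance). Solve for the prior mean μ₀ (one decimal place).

μ₀ = -8.5

With known observation variance, the Normal–Normal posterior has precision τ_n = τ₀ + n/σ² and mean μ_n = (τ₀μ₀ + (n/σ²)x̄)/τ_n.
Here τ₀ = 1/92.1 = 0.010858 and τ_data = 24/16.6 = 1.445783, so τ_n = 1.456641.
Rearranging for μ₀: μ₀ = (μ_n·τ_n − τ_data·x̄)/τ₀ = (17.2069·1.456641 − 1.445783·17.4) / 0.010858 = -0.092348/0.010858 ≈ -8.5.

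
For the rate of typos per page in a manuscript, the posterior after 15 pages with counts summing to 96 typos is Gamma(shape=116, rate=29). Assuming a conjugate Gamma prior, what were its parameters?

Gamma(shape=20, rate=14)

A Gamma(α, β) prior (rate parametrization) on a Poisson rate with n observations summing to S gives posterior Gamma(α+S, β+n).
So α = 116 − 96 = 20 and β = 29 − 15 = 14.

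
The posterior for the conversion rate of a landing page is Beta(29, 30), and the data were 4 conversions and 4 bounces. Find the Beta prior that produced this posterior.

Beta is conjugate to the binomial likelihood: posterior = Beta(a+s, b+f).
Subtract the data counts: 29−4=25, 30−4=26.

Beta(25, 26)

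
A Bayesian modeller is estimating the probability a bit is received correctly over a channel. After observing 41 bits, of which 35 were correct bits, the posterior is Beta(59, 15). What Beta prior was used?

Beta is conjugate to the binomial likelihood: posterior = Beta(a+s, b+f).
So a = 59 − 35 = 24 and b = 15 − 6 = 9.

Beta(24, 9)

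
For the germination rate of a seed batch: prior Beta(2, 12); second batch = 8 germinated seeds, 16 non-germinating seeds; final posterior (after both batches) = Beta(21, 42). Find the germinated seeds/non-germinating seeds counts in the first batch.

11 germinated seeds and 14 non-germinating seeds

Because Beta–binomial updating is additive in the counts, the combined data contributed (α_post−α_prior, β_post−β_prior) successes and failures.
Total across both batches: 21−2=19 germinated seeds, 42−12=30 non-germinating seeds.
Subtract the second batch: 19−8=11 germinated seeds and 30−16=14 non-germinating seeds.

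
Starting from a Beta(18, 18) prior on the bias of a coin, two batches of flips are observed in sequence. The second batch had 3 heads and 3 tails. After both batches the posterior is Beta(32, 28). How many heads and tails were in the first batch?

11 heads and 7 tails

Because Beta–binomial updating is additive in the counts, the combined data contributed (α_post−α_prior, β_post−β_prior) successes and failures.
Total across both batches: 32−18=14 heads, 28−18=10 tails.
Subtract the second batch: 14−3=11 heads and 10−3=7 tails.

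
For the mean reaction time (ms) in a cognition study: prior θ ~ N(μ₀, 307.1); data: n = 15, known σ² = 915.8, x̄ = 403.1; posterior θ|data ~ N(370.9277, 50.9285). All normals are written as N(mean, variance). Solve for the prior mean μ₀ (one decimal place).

The posterior mean is a precision-weighted average: μ_n = (τ₀μ₀ + τ_data·x̄)/(τ₀+τ_data), with τ₀=1/σ₀² and τ_data=n/σ².
Here τ₀ = 1/307.1 = 0.003256 and τ_data = 15/915.8 = 0.016379, so τ_n = 0.019635.
Rearranging for μ₀: μ₀ = (μ_n·τ_n − τ_data·x̄)/τ₀ = (370.9277·0.019635 − 0.016379·403.1) / 0.003256 = 0.680790/0.003256 ≈ 209.1.

μ₀ = 209.1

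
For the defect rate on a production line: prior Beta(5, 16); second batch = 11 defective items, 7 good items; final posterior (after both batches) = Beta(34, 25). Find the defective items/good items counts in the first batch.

Because Beta–binomial updating is additive in the counts, the combined data contributed (α_post−α_prior, β_post−β_prior) successes and failures.
Total across both batches: 34−5=29 defective items, 25−16=9 good items.
Subtract the second batch: 29−11=18 defective items and 9−7=2 good items.

18 defective items and 2 good items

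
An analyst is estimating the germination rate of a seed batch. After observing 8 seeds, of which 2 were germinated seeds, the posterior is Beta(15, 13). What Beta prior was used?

Beta(13, 7)

Under Beta–binomial conjugacy the posterior parameters are (a+s, b+f).
Subtract the data counts: 15−2=13, 13−6=7.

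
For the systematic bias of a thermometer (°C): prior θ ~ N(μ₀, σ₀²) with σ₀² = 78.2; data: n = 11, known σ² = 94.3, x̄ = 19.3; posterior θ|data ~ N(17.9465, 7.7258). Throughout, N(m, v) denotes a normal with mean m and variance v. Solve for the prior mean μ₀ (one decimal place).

With known observation variance, the Normal–Normal posterior has precision τ_n = τ₀ + n/σ² and mean μ_n = (τ₀μ₀ + (n/σ²)x̄)/τ_n.
Here τ₀ = 1/78.2 = 0.012788 and τ_data = 11/94.3 = 0.116649, so τ_n = 0.129437.
Rearranging for μ₀: μ₀ = (μ_n·τ_n − τ_data·x̄)/τ₀ = (17.9465·0.129437 − 0.116649·19.3) / 0.012788 = 0.071615/0.012788 ≈ 5.6.

μ₀ = 5.6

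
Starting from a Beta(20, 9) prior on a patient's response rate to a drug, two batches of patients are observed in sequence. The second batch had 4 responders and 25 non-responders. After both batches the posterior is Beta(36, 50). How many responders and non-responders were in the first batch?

12 responders and 16 non-responders

Because Beta–binomial updating is additive in the counts, the combined data contributed (α_post−α_prior, β_post−β_prior) successes and failures.
Total across both batches: 36−20=16 responders, 50−9=41 non-responders.
Subtract the second batch: 16−4=12 responders and 41−25=16 non-responders.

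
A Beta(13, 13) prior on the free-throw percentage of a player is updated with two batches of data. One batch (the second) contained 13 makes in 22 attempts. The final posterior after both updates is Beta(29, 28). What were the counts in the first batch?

Sequential conjugate updates are equivalent to a single update on the pooled data, so total successes = posterior α − prior α and total failures = posterior β − prior β.
Total across both batches: 29−13=16 makes, 28−13=15 misses.
Subtract the second batch: 16−13=3 makes and 15−9=6 misses.

3 makes and 6 misses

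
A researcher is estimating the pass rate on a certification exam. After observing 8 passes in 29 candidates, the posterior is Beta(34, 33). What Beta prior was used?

Beta(26, 12)

Beta is conjugate to the binomial likelihood: posterior = Beta(a+s, b+f).
Subtract the data counts: 34−8=26, 33−21=12.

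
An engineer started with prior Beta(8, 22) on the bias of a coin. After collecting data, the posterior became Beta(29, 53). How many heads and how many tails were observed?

A Beta(α, β) prior with s successes and f failures in binomial data gives a Beta(α+s, β+f) posterior.
So s = 29 − 8 = 21 and f = 53 − 22 = 31.

21 heads and 31 tails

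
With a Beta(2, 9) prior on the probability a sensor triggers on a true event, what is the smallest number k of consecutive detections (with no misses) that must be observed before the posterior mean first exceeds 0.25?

After k detections and 0 misses the posterior is Beta(2+k, 9), with mean (2+k)/(2+9+k).
Set (2+k)/(11+k) > 0.25 and solve: k > (0.25·11 − 2)/(1 − 0.25) = 1.000.
The smallest integer exceeding 1.000 is 2.

k = 2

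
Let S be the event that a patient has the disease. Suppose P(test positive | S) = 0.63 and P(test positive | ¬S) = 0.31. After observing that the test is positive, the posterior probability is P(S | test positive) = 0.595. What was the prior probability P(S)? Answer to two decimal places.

In odds form, posterior odds = prior odds × likelihood ratio, so prior odds = posterior odds ÷ LR.
Posterior odds = 0.595/(1−0.595) = 1.4691. LR = 0.63/0.31 = 2.0323.
Prior odds = 1.4691/2.0323 = 0.7229, so P(S) = 0.7229/(1+0.7229) ≈ 0.42.

P(S) = 0.42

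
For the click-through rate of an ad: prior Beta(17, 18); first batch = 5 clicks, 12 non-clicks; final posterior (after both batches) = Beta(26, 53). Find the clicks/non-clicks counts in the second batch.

4 clicks and 23 non-clicks

Because Beta–binomial updating is additive in the counts, the combined data contributed (α_post−α_prior, β_post−β_prior) successes and failures.
Total across both batches: 26−17=9 clicks, 53−18=35 non-clicks.
Subtract the first batch: 9−5=4 clicks and 35−12=23 non-clicks.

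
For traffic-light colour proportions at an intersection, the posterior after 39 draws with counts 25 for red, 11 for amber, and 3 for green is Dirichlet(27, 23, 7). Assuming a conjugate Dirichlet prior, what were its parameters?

For a Dirichlet(α) prior with multinomial counts c, the posterior is Dirichlet(α + c) componentwise.
Subtract each count from the matching posterior parameter: 27−25=2, 23−11=12, 7−3=4.

Dirichlet(2, 12, 4)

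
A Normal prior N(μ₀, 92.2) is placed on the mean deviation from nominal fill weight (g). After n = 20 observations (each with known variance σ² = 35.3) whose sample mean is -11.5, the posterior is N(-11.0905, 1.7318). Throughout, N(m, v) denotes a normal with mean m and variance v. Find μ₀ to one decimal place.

With known observation variance, the Normal–Normal posterior has precision τ_n = τ₀ + n/σ² and mean μ_n = (τ₀μ₀ + (n/σ²)x̄)/τ_n.
Here τ₀ = 1/92.2 = 0.010846 and τ_data = 20/35.3 = 0.566572, so τ_n = 0.577418.
Rearranging for μ₀: μ₀ = (μ_n·τ_n − τ_data·x̄)/τ₀ = (-11.0905·0.577418 − 0.566572·-11.5) / 0.010846 = 0.111724/0.010846 ≈ 10.3.

μ₀ = 10.3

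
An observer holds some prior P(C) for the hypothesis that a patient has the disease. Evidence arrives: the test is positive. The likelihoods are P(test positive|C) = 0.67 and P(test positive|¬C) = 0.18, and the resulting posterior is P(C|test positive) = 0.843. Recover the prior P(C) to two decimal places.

Bayes' rule in odds form gives O(C|E) = O(C)·[P(E|C)/P(E|¬C)], hence O(C) = O(C|E)/LR.
Posterior odds = 0.843/(1−0.843) = 5.3694. LR = 0.67/0.18 = 3.7222.
Prior odds = 5.3694/3.7222 = 1.4425, so P(C) = 1.4425/(1+1.4425) ≈ 0.59.

P(C) = 0.59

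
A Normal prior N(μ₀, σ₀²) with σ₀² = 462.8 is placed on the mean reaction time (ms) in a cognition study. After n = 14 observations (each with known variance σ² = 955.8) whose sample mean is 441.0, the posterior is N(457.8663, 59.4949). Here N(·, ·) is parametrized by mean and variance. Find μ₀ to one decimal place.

μ₀ = 572.2

The posterior mean is a precision-weighted average: μ_n = (τ₀μ₀ + τ_data·x̄)/(τ₀+τ_data), with τ₀=1/σ₀² and τ_data=n/σ².
Here τ₀ = 1/462.8 = 0.002161 and τ_data = 14/955.8 = 0.014647, so τ_n = 0.016808.
Rearranging for μ₀: μ₀ = (μ_n·τ_n − τ_data·x̄)/τ₀ = (457.8663·0.016808 − 0.014647·441.0) / 0.002161 = 1.236490/0.002161 ≈ 572.2.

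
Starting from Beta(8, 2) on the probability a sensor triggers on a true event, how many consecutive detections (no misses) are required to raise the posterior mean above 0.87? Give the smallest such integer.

After k detections and 0 misses the posterior is Beta(8+k, 2), with mean (8+k)/(8+2+k).
Set (8+k)/(10+k) > 0.87 and solve: k > (0.87·10 − 8)/(1 − 0.87) = 5.385.
The smallest integer exceeding 5.385 is 6.

k = 6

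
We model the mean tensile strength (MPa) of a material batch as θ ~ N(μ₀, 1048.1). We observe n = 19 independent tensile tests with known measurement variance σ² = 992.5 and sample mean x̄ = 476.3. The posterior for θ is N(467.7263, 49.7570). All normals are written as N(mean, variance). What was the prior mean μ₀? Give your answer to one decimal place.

μ₀ = 295.7

The posterior mean is a precision-weighted average: μ_n = (τ₀μ₀ + τ_data·x̄)/(τ₀+τ_data), with τ₀=1/σ₀² and τ_data=n/σ².
Here τ₀ = 1/1048.1 = 0.000954 and τ_data = 19/992.5 = 0.019144, so τ_n = 0.020098.
Rearranging for μ₀: μ₀ = (μ_n·τ_n − τ_data·x̄)/τ₀ = (467.7263·0.020098 − 0.019144·476.3) / 0.000954 = 0.282076/0.000954 ≈ 295.7.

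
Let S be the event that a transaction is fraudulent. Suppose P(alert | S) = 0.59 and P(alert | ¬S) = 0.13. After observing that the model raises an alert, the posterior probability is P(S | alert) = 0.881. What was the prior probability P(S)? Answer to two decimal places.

Bayes' rule in odds form gives O(S|E) = O(S)·[P(E|S)/P(E|¬S)], hence O(S) = O(S|E)/LR.
Posterior odds = 0.881/(1−0.881) = 7.4034. LR = 0.59/0.13 = 4.5385.
Prior odds = 7.4034/4.5385 = 1.6312, so P(S) = 1.6312/(1+1.6312) ≈ 0.62.

P(S) = 0.62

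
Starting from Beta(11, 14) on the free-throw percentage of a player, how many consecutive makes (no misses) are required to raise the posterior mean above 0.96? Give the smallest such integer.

k = 326

After k makes and 0 misses the posterior is Beta(11+k, 14), with mean (11+k)/(11+14+k).
Set (11+k)/(25+k) > 0.96 and solve: k > (0.96·25 − 11)/(1 − 0.96) = 325.000.
The smallest integer exceeding 325.000 is 326.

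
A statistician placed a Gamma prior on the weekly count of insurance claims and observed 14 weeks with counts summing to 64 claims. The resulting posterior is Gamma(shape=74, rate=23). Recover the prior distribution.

A Gamma(α, β) prior (rate parametrization) on a Poisson rate with n observations summing to S gives posterior Gamma(α+S, β+n).
So α = 74 − 64 = 10 and β = 23 − 14 = 9.

Gamma(shape=10, rate=9)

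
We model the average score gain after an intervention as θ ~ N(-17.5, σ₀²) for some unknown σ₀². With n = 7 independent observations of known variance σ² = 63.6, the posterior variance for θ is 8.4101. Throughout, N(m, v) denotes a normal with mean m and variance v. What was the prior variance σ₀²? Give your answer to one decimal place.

Posterior precision equals prior precision plus data precision: 1/σ_n² = 1/σ₀² + n/σ².
So 1/σ₀² = 1/8.4101 − 7/63.6 = 0.118905 − 0.110063 = 0.008842.
Hence σ₀² = 1/0.008842 ≈ 113.1.

σ₀² = 113.1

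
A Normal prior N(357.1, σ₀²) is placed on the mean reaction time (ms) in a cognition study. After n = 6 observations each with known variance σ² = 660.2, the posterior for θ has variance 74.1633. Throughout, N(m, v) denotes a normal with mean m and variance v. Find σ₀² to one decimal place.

σ₀² = 227.5

Posterior precision equals prior precision plus data precision: 1/σ_n² = 1/σ₀² + n/σ².
So 1/σ₀² = 1/74.1633 − 6/660.2 = 0.013484 − 0.009088 = 0.004396.
Hence σ₀² = 1/0.004396 ≈ 227.5.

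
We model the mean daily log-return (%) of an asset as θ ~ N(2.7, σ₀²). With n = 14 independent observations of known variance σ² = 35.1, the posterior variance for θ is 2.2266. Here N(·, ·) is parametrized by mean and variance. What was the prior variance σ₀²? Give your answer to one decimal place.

Posterior precision equals prior precision plus data precision: 1/σ_n² = 1/σ₀² + n/σ².
So 1/σ₀² = 1/2.2266 − 14/35.1 = 0.449115 − 0.398860 = 0.050255.
Hence σ₀² = 1/0.050255 ≈ 19.9.

σ₀² = 19.9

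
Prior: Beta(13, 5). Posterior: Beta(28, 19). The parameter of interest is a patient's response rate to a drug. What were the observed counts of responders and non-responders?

A Beta(a, b) prior with s successes and f failures in binomial data gives a Beta(a+s, b+f) posterior.
So s = 28 − 13 = 15 and f = 19 − 5 = 14.

15 responders and 14 non-responders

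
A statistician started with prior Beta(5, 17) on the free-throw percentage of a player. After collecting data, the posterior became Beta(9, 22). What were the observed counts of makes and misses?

4 makes and 5 misses

Beta is conjugate to the binomial likelihood: posterior = Beta(a+s, b+f).
Match parameters: s=9−5=4, f=22−17=5.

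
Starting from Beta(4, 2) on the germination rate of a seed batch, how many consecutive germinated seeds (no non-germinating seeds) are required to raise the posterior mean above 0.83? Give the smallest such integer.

After k germinated seeds and 0 non-germinating seeds the posterior is Beta(4+k, 2), with mean (4+k)/(4+2+k).
Set (4+k)/(6+k) > 0.83 and solve: k > (0.83·6 − 4)/(1 − 0.83) = 5.765.
The smallest integer exceeding 5.765 is 6.

k = 6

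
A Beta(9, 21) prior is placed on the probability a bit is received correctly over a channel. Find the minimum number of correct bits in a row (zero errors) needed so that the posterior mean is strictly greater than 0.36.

k = 3

After k correct bits and 0 errors the posterior is Beta(9+k, 21), with mean (9+k)/(9+21+k).
Set (9+k)/(30+k) > 0.36 and solve: k > (0.36·30 − 9)/(1 − 0.36) = 2.812.
The smallest integer exceeding 2.812 is 3, and checking k=3: (12)/(33) = 0.3636 > 0.36.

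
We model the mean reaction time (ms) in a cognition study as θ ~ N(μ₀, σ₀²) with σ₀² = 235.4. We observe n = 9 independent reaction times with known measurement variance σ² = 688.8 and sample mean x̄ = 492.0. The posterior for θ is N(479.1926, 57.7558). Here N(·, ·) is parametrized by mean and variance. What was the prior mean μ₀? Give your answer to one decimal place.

μ₀ = 439.8

The posterior mean is a precision-weighted average: μ_n = (τ₀μ₀ + τ_data·x̄)/(τ₀+τ_data), with τ₀=1/σ₀² and τ_data=n/σ².
Here τ₀ = 1/235.4 = 0.004248 and τ_data = 9/688.8 = 0.013066, so τ_n = 0.017314.
Rearranging for μ₀: μ₀ = (μ_n·τ_n − τ_data·x̄)/τ₀ = (479.1926·0.017314 − 0.013066·492.0) / 0.004248 = 1.868269/0.004248 ≈ 439.8.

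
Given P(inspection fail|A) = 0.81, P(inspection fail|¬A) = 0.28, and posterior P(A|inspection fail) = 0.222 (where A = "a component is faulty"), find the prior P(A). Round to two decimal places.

P(A) = 0.09

Bayes' rule in odds form gives O(A|E) = O(A)·[P(E|A)/P(E|¬A)], hence O(A) = O(A|E)/LR.
Posterior odds = 0.222/(1−0.222) = 0.2853. LR = 0.81/0.28 = 2.8929.
Prior odds = 0.2853/2.8929 = 0.0986, so P(A) = 0.0986/(1+0.0986) ≈ 0.09.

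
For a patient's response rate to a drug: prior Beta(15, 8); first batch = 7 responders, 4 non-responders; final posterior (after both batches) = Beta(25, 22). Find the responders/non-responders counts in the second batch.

Sequential conjugate updates are equivalent to a single update on the pooled data, so total successes = posterior α − prior α and total failures = posterior β − prior β.
Total across both batches: 25−15=10 responders, 22−8=14 non-responders.
Subtract the first batch: 10−7=3 responders and 14−4=10 non-responders.

3 responders and 10 non-responders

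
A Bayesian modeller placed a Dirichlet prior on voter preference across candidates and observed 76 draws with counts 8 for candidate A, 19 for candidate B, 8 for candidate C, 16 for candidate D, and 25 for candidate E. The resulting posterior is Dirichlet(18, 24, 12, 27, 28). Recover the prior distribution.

Dirichlet(10, 5, 4, 11, 3)

For a Dirichlet(α) prior with multinomial counts c, the posterior is Dirichlet(α + c) componentwise.
Subtract each count from the matching posterior parameter: 18−8=10, 24−19=5, 12−8=4, 27−16=11, 28−25=3.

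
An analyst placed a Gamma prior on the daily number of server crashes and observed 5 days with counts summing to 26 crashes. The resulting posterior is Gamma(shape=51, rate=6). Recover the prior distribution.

Gamma(shape=25, rate=1)

A Gamma(α, β) prior (rate parametrization) on a Poisson rate with n observations summing to S gives posterior Gamma(α+S, β+n).
So α = 51 − 26 = 25 and β = 6 − 5 = 1.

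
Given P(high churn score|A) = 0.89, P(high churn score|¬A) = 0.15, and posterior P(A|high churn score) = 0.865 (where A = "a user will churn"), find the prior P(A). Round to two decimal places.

P(A) = 0.52

In odds form, posterior odds = prior odds × likelihood ratio, so prior odds = posterior odds ÷ LR.
Posterior odds = 0.865/(1−0.865) = 6.4074. LR = 0.89/0.15 = 5.9333.
Prior odds = 6.4074/5.9333 = 1.0799, so P(A) = 1.0799/(1+1.0799) ≈ 0.52.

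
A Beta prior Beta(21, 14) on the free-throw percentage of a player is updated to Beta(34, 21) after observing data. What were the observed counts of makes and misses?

Under Beta–binomial conjugacy the posterior parameters are (α+s, β+f).
So s = 34 − 21 = 13 and f = 21 − 14 = 7.

13 makes and 7 misses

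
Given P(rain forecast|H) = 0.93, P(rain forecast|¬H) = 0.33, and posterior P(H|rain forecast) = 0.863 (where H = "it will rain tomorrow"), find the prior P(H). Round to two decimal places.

Bayes' rule in odds form gives O(H|E) = O(H)·[P(E|H)/P(E|¬H)], hence O(H) = O(H|E)/LR.
Posterior odds = 0.863/(1−0.863) = 6.2993. LR = 0.93/0.33 = 2.8182.
Prior odds = 6.2993/2.8182 = 2.2352, so P(H) = 2.2352/(1+2.2352) ≈ 0.69.

P(H) = 0.69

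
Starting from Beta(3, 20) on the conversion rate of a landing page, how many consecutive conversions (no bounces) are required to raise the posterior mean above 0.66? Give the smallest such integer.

After k conversions and 0 bounces the posterior is Beta(3+k, 20), with mean (3+k)/(3+20+k).
Set (3+k)/(23+k) > 0.66 and solve: k > (0.66·23 − 3)/(1 − 0.66) = 35.824.
The smallest integer exceeding 35.824 is 36.

k = 36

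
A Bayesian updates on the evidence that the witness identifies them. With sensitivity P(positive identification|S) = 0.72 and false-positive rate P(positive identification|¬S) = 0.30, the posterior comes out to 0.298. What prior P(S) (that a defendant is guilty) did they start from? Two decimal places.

P(S) = 0.15

In odds form, posterior odds = prior odds × likelihood ratio, so prior odds = posterior odds ÷ LR.
Posterior odds = 0.298/(1−0.298) = 0.4245. LR = 0.72/0.30 = 2.4000.
Prior odds = 0.4245/2.4000 = 0.1769, so P(S) = 0.1769/(1+0.1769) ≈ 0.15.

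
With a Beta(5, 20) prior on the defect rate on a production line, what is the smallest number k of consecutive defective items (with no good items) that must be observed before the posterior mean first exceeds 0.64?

k = 31

After k defective items and 0 good items the posterior is Beta(5+k, 20), with mean (5+k)/(5+20+k).
Set (5+k)/(25+k) > 0.64 and solve: k > (0.64·25 − 5)/(1 − 0.64) = 30.556.
The smallest integer exceeding 30.556 is 31, and checking k=31: (36)/(56) = 0.6429 > 0.64.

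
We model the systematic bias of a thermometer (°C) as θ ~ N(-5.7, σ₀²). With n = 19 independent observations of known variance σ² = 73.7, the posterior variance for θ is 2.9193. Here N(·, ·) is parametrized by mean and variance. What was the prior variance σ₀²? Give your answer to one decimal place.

σ₀² = 11.8

For the Normal–Normal model with known σ², precisions add: τ_n = τ₀ + n/σ².
So 1/σ₀² = 1/2.9193 − 19/73.7 = 0.342548 − 0.257802 = 0.084746.
Hence σ₀² = 1/0.084746 ≈ 11.8.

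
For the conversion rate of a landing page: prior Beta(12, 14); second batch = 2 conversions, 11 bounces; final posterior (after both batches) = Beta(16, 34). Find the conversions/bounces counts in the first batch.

Because Beta–binomial updating is additive in the counts, the combined data contributed (α_post−α_prior, β_post−β_prior) successes and failures.
Total across both batches: 16−12=4 conversions, 34−14=20 bounces.
Subtract the second batch: 4−2=2 conversions and 20−11=9 bounces.

2 conversions and 9 bounces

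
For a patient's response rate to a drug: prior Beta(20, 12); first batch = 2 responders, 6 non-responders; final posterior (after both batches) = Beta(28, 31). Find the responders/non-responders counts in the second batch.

Sequential conjugate updates are equivalent to a single update on the pooled data, so total successes = posterior α − prior α and total failures = posterior β − prior β.
Total across both batches: 28−20=8 responders, 31−12=19 non-responders.
Subtract the first batch: 8−2=6 responders and 19−6=13 non-responders.

6 responders and 13 non-responders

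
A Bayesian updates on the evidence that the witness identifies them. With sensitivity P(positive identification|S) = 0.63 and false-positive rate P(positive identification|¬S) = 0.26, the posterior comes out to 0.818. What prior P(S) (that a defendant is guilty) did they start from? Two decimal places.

P(S) = 0.65

Bayes' rule in odds form gives O(S|E) = O(S)·[P(E|S)/P(E|¬S)], hence O(S) = O(S|E)/LR.
Posterior odds = 0.818/(1−0.818) = 4.4945. LR = 0.63/0.26 = 2.4231.
Prior odds = 4.4945/2.4231 = 1.8549, so P(S) = 1.8549/(1+1.8549) ≈ 0.65.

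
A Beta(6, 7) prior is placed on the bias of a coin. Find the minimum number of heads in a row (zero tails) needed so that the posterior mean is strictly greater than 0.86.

k = 38

After k heads and 0 tails the posterior is Beta(6+k, 7), with mean (6+k)/(6+7+k).
Set (6+k)/(13+k) > 0.86 and solve: k > (0.86·13 − 6)/(1 − 0.86) = 37.000.
The smallest integer exceeding 37.000 is 38.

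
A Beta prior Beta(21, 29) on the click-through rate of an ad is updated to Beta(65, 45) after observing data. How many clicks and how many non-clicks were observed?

A Beta(a, b) prior with s successes and f failures in binomial data gives a Beta(a+s, b+f) posterior.
So s = 65 − 21 = 44 and f = 45 − 29 = 16.

44 clicks and 16 non-clicks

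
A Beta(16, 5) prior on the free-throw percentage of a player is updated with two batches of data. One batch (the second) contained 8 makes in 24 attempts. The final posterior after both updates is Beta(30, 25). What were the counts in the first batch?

6 makes and 4 misses

Sequential conjugate updates are equivalent to a single update on the pooled data, so total successes = posterior α − prior α and total failures = posterior β − prior β.
Total across both batches: 30−16=14 makes, 25−5=20 misses.
Subtract the second batch: 14−8=6 makes and 20−16=4 misses.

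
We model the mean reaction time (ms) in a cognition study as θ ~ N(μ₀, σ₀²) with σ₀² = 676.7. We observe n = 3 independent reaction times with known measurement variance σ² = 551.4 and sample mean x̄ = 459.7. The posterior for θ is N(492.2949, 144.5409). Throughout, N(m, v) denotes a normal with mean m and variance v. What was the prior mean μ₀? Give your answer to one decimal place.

μ₀ = 612.3

The posterior mean is a precision-weighted average: μ_n = (τ₀μ₀ + τ_data·x̄)/(τ₀+τ_data), with τ₀=1/σ₀² and τ_data=n/σ².
Here τ₀ = 1/676.7 = 0.001478 and τ_data = 3/551.4 = 0.005441, so τ_n = 0.006919.
Rearranging for μ₀: μ₀ = (μ_n·τ_n − τ_data·x̄)/τ₀ = (492.2949·0.006919 − 0.005441·459.7) / 0.001478 = 0.904961/0.001478 ≈ 612.3.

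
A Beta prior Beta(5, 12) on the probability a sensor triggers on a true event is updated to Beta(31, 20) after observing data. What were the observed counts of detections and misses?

Under Beta–binomial conjugacy the posterior parameters are (α+s, β+f).
So s = 31 − 5 = 26 and f = 20 − 12 = 8.

26 detections and 8 misses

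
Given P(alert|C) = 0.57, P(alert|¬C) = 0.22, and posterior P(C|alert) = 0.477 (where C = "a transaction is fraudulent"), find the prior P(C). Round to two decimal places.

P(C) = 0.26

In odds form, posterior odds = prior odds × likelihood ratio, so prior odds = posterior odds ÷ LR.
Posterior odds = 0.477/(1−0.477) = 0.9120. LR = 0.57/0.22 = 2.5909.
Prior odds = 0.9120/2.5909 = 0.3520, so P(C) = 0.3520/(1+0.3520) ≈ 0.26.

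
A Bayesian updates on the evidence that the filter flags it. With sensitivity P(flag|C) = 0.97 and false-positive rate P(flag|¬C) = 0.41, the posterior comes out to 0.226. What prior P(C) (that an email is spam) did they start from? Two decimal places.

In odds form, posterior odds = prior odds × likelihood ratio, so prior odds = posterior odds ÷ LR.
Posterior odds = 0.226/(1−0.226) = 0.2920. LR = 0.97/0.41 = 2.3659.
Prior odds = 0.2920/2.3659 = 0.1234, so P(C) = 0.1234/(1+0.1234) ≈ 0.11.

P(C) = 0.11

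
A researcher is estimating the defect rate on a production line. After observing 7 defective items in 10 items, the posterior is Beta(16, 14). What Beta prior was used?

Beta(9, 11)

Beta is conjugate to the binomial likelihood: posterior = Beta(a+s, b+f).
So a = 16 − 7 = 9 and b = 14 − 3 = 11.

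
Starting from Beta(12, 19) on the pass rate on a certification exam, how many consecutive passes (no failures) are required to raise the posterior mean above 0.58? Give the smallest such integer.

k = 15

After k passes and 0 failures the posterior is Beta(12+k, 19), with mean (12+k)/(12+19+k).
Set (12+k)/(31+k) > 0.58 and solve: k > (0.58·31 − 12)/(1 − 0.58) = 14.238.
The smallest integer exceeding 14.238 is 15.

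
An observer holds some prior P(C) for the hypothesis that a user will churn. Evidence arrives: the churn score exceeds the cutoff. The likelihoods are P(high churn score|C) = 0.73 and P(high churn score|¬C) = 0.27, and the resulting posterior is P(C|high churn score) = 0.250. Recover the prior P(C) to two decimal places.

Bayes' rule in odds form gives O(C|E) = O(C)·[P(E|C)/P(E|¬C)], hence O(C) = O(C|E)/LR.
Posterior odds = 0.250/(1−0.250) = 0.3333. LR = 0.73/0.27 = 2.7037.
Prior odds = 0.3333/2.7037 = 0.1233, so P(C) = 0.1233/(1+0.1233) ≈ 0.11.

P(C) = 0.11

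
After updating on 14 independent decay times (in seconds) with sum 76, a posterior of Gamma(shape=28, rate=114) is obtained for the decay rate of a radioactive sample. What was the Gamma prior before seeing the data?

Gamma–exponential conjugacy: posterior shape = α + n, posterior rate = β + Σtᵢ.
So α = 28 − 14 = 14 and β = 114 − 76 = 38.

Gamma(shape=14, rate=38)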